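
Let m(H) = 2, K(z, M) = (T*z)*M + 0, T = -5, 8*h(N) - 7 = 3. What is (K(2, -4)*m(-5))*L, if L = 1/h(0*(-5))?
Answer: 64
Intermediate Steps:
h(N) = 5/4 (h(N) = 7/8 + (⅛)*3 = 7/8 + 3/8 = 5/4)
L = ⅘ (L = 1/(5/4) = ⅘ ≈ 0.80000)
K(z, M) = -5*M*z (K(z, M) = (-5*z)*M + 0 = -5*M*z + 0 = -5*M*z)
(K(2, -4)*m(-5))*L = (-5*(-4)*2*2)*(⅘) = (40*2)*(⅘) = 80*(⅘) = 64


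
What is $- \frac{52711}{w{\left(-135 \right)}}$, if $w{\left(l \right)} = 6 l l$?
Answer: $- \frac{52711}{109350} \approx -0.48204$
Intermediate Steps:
$w{\left(l \right)} = 6 l^{2}$
$- \frac{52711}{w{\left(-135 \right)}} = - \frac{52711}{6 \left(-135\right)^{2}} = - \frac{52711}{6 \cdot 18225} = - \frac{52711}{109350}$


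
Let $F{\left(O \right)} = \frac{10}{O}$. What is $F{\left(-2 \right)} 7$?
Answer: $-35$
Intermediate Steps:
$F{\left(-2 \right)} 7 = \frac{10}{-2} \cdot 7 = 10 \left(- \frac{1}{2}\right) 7 = \left(-5\right) 7 = -35$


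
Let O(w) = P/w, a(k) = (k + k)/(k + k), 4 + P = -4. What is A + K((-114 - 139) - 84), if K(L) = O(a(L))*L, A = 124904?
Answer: 127600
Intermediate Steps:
P = -8 (P = -4 - 4 = -8)
a(k) = 1 (a(k) = (2*k)/((2*k)) = (2*k)*(1/(2*k)) = 1)
O(w) = -8/w
K(L) = -8*L (K(L) = (-8/1)*L = (-8*1)*L = -8*L)
A + K((-114 - 139) - 84) = 124904 - 8*((-114 - 139) - 84) = 124904 - 8*(-253 - 84) = 124904 - 8*(-337) = 124904 + 2696 = 127600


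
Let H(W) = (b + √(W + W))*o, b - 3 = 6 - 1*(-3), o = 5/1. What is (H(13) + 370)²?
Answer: 185550 + 4300*√26 ≈ 2.0748e+5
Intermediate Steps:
o = 5 (o = 5*1 = 5)
b = 12 (b = 3 + (6 - 1*(-3)) = 3 + (6 + 3) = 3 + 9 = 12)
H(W) = 60 + 5*√2*√W (H(W) = (12 + √(W + W))*5 = (12 + √(2*W))*5 = (12 + √2*√W)*5 = 60 + 5*√2*√W)
(H(13) + 370)² = ((60 + 5*√2*√13) + 370)² = ((60 + 5*√26) + 370)² = (430 + 5*√26)²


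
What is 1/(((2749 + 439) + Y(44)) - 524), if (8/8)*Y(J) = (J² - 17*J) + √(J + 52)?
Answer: 321/1236484 - √6/3709452 ≈ 0.00025895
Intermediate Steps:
Y(J) = J² + √(52 + J) - 17*J (Y(J) = (J² - 17*J) + √(J + 52) = (J² - 17*J) + √(52 + J) = J² + √(52 + J) - 17*J)
1/(((2749 + 439) + Y(44)) - 524) = 1/(((2749 + 439) + (44² + √(52 + 44) - 17*44)) - 524) = 1/((3188 + (1936 + √96 - 748)) - 524) = 1/((3188 + (1936 + 4*√6 - 748)) - 524) = 1/((3188 + (1188 + 4*√6)) - 524) = 1/((4376 + 4*√6) - 524) = 1/(3852 + 4*√6)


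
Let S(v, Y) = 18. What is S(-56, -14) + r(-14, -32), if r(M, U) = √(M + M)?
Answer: 18 + 2*I*√7 ≈ 18.0 + 5.2915*I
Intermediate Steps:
r(M, U) = √2*√M (r(M, U) = √(2*M) = √2*√M)
S(-56, -14) + r(-14, -32) = 18 + √2*√(-14) = 18 + √2*(I*√14) = 18 + 2*I*√7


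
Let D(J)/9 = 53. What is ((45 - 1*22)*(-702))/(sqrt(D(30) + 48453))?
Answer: -2691*sqrt(48930)/8155 ≈ -72.992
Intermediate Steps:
D(J) = 477 (D(J) = 9*53 = 477)
((45 - 1*22)*(-702))/(sqrt(D(30) + 48453)) = ((45 - 1*22)*(-702))/(sqrt(477 + 48453)) = ((45 - 22)*(-702))/(sqrt(48930)) = (23*(-702))*(sqrt(48930)/48930) = -2691*sqrt(48930)/8155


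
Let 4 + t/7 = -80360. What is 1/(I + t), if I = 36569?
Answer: -1/525979 ≈ -1.9012e-6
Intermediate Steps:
t = -562548 (t = -28 + 7*(-80360) = -28 - 562520 = -562548)
1/(I + t) = 1/(36569 - 562548) = 1/(-525979) = -1/525979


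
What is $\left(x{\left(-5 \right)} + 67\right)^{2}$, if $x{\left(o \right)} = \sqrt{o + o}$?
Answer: $\left(67 + i \sqrt{10}\right)^{2} \approx 4479.0 + 423.75 i$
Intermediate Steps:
$x{\left(o \right)} = \sqrt{2} \sqrt{o}$ ($x{\left(o \right)} = \sqrt{2 o} = \sqrt{2} \sqrt{o}$)
$\left(x{\left(-5 \right)} + 67\right)^{2} = \left(\sqrt{2} \sqrt{-5} + 67\right)^{2} = \left(\sqrt{2} i \sqrt{5} + 67\right)^{2} = \left(i \sqrt{10} + 67\right)^{2} = \left(67 + i \sqrt{10}\right)^{2}$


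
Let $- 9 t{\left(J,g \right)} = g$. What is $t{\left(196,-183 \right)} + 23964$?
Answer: $\frac{71953}{3} \approx 23984.0$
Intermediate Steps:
$t{\left(J,g \right)} = - \frac{g}{9}$
$t{\left(196,-183 \right)} + 23964 = \left(- \frac{1}{9}\right) \left(-183\right) + 23964 = \frac{61}{3} + 23964 = \frac{71953}{3}$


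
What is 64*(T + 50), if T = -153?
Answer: -6592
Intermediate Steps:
64*(T + 50) = 64*(-153 + 50) = 64*(-103) = -6592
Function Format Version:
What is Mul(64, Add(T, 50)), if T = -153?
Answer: -6592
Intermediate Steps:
Mul(64, Add(T, 50)) = Mul(64, Add(-153, 50)) = Mul(64, -103) = -6592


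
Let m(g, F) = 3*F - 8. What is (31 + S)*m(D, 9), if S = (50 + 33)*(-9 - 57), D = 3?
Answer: -103493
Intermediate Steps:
m(g, F) = -8 + 3*F
S = -5478 (S = 83*(-66) = -5478)
(31 + S)*m(D, 9) = (31 - 5478)*(-8 + 3*9) = -5447*(-8 + 27) = -5447*19 = -103493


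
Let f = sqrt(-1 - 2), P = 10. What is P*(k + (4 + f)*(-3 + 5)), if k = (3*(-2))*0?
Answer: 80 + 20*I*sqrt(3) ≈ 80.0 + 34.641*I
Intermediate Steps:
f = I*sqrt(3) (f = sqrt(-3) = I*sqrt(3) ≈ 1.732*I)
k = 0 (k = -6*0 = 0)
P*(k + (4 + f)*(-3 + 5)) = 10*(0 + (4 + I*sqrt(3))*(-3 + 5)) = 10*(0 + (4 + I*sqrt(3))*2) = 10*(0 + (8 + 2*I*sqrt(3))) = 10*(8 + 2*I*sqrt(3)) = 80 + 20*I*sqrt(3)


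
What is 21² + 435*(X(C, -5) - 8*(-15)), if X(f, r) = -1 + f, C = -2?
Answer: 51336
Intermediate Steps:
21² + 435*(X(C, -5) - 8*(-15)) = 21² + 435*((-1 - 2) - 8*(-15)) = 441 + 435*(-3 + 120) = 441 + 435*117 = 441 + 50895 = 51336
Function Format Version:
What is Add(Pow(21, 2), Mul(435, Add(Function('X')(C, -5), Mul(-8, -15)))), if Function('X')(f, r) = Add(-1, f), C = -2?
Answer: 51336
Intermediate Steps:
Add(Pow(21, 2), Mul(435, Add(Function('X')(C, -5), Mul(-8, -15)))) = Add(Pow(21, 2), Mul(435, Add(Add(-1, -2), Mul(-8, -15)))) = Add(441, Mul(435, Add(-3, 120))) = Add(441, Mul(435, 117)) = Add(441, 50895) = 51336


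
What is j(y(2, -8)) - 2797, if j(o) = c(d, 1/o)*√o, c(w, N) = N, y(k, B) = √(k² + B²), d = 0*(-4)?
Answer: -2797 + √2*17^(¾)/34 ≈ -2796.7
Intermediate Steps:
d = 0
y(k, B) = √(B² + k²)
j(o) = o^(-½) (j(o) = √o/o = o^(-½))
j(y(2, -8)) - 2797 = (√((-8)² + 2²))^(-½) - 2797 = (√(64 + 4))^(-½) - 2797 = (√68)^(-½) - 2797 = (2*√17)^(-½) - 2797 = √2*17^(¾)/34 - 2797 = -2797 + √2*17^(¾)/34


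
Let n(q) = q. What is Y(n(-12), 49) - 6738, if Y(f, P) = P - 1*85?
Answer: -6774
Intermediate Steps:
Y(f, P) = -85 + P (Y(f, P) = P - 85 = -85 + P)
Y(n(-12), 49) - 6738 = (-85 + 49) - 6738 = -36 - 6738 = -6774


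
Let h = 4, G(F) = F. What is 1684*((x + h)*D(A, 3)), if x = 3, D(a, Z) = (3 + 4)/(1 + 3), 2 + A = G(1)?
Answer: 20629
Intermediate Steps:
A = -1 (A = -2 + 1 = -1)
D(a, Z) = 7/4
1684*((x + h)*D(A, 3)) = 1684*((3 + 4)*(7/4)) = 1684*(7*(7/4)) = 1684*(49/4) = 20629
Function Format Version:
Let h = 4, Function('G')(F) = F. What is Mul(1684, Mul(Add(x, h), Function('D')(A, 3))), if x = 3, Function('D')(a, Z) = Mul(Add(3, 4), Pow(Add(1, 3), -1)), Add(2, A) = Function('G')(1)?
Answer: 20629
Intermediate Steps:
A = -1 (A = Add(-2, 1) = -1)
Function('D')(a, Z) = Rational(7, 4) (Function('D')(a, Z) = Mul(7, Pow(4, -1)) = Mul(7, Rational(1, 4)) = Rational(7, 4))
Mul(1684, Mul(Add(x, h), Function('D')(A, 3))) = Mul(1684, Mul(Add(3, 4), Rational(7, 4))) = Mul(1684, Mul(7, Rational(7, 4))) = Mul(1684, Rational(49, 4)) = 20629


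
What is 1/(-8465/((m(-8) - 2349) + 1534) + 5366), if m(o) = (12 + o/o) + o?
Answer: 162/870985 ≈ 0.00018600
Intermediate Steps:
m(o) = 13 + o (m(o) = (12 + 1) + o = 13 + o)
1/(-8465/((m(-8) - 2349) + 1534) + 5366) = 1/(-8465/(((13 - 8) - 2349) + 1534) + 5366) = 1/(-8465/((5 - 2349) + 1534) + 5366) = 1/(-8465/(-2344 + 1534) + 5366) = 1/(-8465/(-810) + 5366) = 1/(-8465*(-1/810) + 5366) = 1/(1693/162 + 5366) = 1/(870985/162) = 162/870985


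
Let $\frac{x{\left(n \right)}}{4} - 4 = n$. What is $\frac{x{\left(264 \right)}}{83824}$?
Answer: $\frac{67}{5239} \approx 0.012789$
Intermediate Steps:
$x{\left(n \right)} = 16 + 4 n$
$\frac{x{\left(264 \right)}}{83824} = \frac{16 + 4 \cdot 264}{83824} = \left(16 + 1056\right) \frac{1}{83824} = 1072 \cdot \frac{1}{83824} = \frac{67}{5239}$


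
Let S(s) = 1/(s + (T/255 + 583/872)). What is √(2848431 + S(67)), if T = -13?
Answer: 3*√71547753187473367519/15035449 ≈ 1687.7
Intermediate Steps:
S(s) = 1/(137329/222360 + s) (S(s) = 1/(s + (-13/255 + 583/872)) = 1/(s + 137329/222360) = 1/(137329/222360 + s))
√(2848431 + S(67)) = √(2848431 + 222360/(137329 + 222360*67)) = √(2848431 + 222360/(137329 + 14898120)) = √(2848431 + 222360/15035449) = √(42827439252879/15035449) = 3*√71547753187473367519/15035449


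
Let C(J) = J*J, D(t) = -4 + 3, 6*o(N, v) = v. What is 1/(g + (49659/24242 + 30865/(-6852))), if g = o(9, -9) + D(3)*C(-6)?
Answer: -83053092/3318473881 ≈ -0.025027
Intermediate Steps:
o(N, v) = v/6
D(t) = -1
C(J) = J²
g = -75/2 (g = (⅙)*(-9) - 1*(-6)² = -3/2 - 1*36 = -3/2 - 36 = -75/2 ≈ -37.500)
1/(g + (49659/24242 + 30865/(-6852))) = 1/(-75/2 + (49659/24242 + 30865/(-6852))) = 1/(-75/2 + (49659*(1/24242) + 30865*(-1/6852))) = 1/(-75/2 + (49659/24242 - 30865/6852)) = 1/(-75/2 - 203982931/83053092) = 1/(-3318473881/83053092) = -83053092/3318473881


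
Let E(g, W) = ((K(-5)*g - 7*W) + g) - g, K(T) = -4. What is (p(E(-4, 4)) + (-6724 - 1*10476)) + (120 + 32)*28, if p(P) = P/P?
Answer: -12943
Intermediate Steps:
E(g, W) = -7*W - 4*g (E(g, W) = ((-4*g - 7*W) + g) - g = ((-7*W - 4*g) + g) - g = (-7*W - 3*g) - g = -7*W - 4*g)
p(P) = 1
(p(E(-4, 4)) + (-6724 - 1*10476)) + (120 + 32)*28 = (1 + (-6724 - 1*10476)) + (120 + 32)*28 = (1 + (-6724 - 10476)) + 152*28 = (1 - 17200) + 4256 = -17199 + 4256 = -12943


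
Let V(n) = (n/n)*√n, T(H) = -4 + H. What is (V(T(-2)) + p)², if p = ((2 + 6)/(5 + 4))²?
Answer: -35270/6561 + 128*I*√6/81 ≈ -5.3757 + 3.8708*I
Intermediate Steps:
V(n) = √n (V(n) = 1*√n = √n)
p = 64/81 (p = (8/9)² = 64/81 ≈ 0.79012)
(V(T(-2)) + p)² = (√(-4 - 2) + 64/81)² = (√(-6) + 64/81)² = (I*√6 + 64/81)² = (64/81 + I*√6)²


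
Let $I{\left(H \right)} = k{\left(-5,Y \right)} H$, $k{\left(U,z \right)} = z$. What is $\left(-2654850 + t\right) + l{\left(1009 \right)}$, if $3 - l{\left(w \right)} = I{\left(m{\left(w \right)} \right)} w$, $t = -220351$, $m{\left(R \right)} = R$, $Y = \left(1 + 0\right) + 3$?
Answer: $-6947522$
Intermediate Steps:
$Y = 4$ ($Y = 1 + 3 = 4$)
$I{\left(H \right)} = 4 H$
$l{\left(w \right)} = 3 - 4 w^{2}$ ($l{\left(w \right)} = 3 - 4 w w = 3 - 4 w^{2}$)
$\left(-2654850 + t\right) + l{\left(1009 \right)} = \left(-2654850 - 220351\right) + \left(3 - 4 \cdot 1009^{2}\right) = -2875201 + \left(3 - 4072324\right) = -2875201 - 4072321 = -6947522$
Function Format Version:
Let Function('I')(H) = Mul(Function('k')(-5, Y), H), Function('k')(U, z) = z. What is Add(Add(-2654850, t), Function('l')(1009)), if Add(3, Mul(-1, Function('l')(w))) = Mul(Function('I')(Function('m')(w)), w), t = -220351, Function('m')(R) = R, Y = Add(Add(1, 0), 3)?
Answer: -6947522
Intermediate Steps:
Y = 4 (Y = Add(1, 3) = 4)
Function('I')(H) = Mul(4, H)
Function('l')(w) = Add(3, Mul(-4, Pow(w, 2))) (Function('l')(w) = Add(3, Mul(-1, Mul(Mul(4, w), w))) = Add(3, Mul(-1, Mul(4, Pow(w, 2)))) = Add(3, Mul(-4, Pow(w, 2))))
Add(Add(-2654850, t), Function('l')(1009)) = Add(Add(-2654850, -220351), Add(3, Mul(-4, Pow(1009, 2)))) = Add(-2875201, Add(3, Mul(-4, 1018081))) = Add(-2875201, Add(3, -4072324)) = Add(-2875201, -4072321) = -6947522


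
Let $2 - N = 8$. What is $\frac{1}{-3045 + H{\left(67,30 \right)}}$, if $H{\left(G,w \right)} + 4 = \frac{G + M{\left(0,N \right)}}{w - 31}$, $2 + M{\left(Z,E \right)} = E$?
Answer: $- \frac{1}{3108} \approx -0.00032175$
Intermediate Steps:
$N = -6$ ($N = 2 - 8 = -6$)
$M{\left(Z,E \right)} = -2 + E$
$H{\left(G,w \right)} = -4 + \frac{-8 + G}{-31 + w}$ ($H{\left(G,w \right)} = -4 + \frac{G - 8}{w - 31} = -4 + \frac{G - 8}{-31 + w} = -4 + \frac{-8 + G}{-31 + w}$)
$\frac{1}{-3045 + H{\left(67,30 \right)}} = \frac{1}{-3045 + \frac{116 + 67 - 120}{-31 + 30}} = \frac{1}{-3045 + \frac{116 + 67 - 120}{-1}} = \frac{1}{-3045 - 63} = \frac{1}{-3108} = - \frac{1}{3108}$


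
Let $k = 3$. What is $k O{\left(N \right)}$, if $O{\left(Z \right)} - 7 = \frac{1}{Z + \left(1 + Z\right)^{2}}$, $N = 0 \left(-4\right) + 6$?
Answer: $\frac{1158}{55} \approx 21.055$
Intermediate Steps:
$N = 6$ ($N = 0 + 6 = 6$)
$O{\left(Z \right)} = 7 + \frac{1}{Z + \left(1 + Z\right)^{2}}$
$k O{\left(N \right)} = 3 \frac{1 + 7 \cdot 6 + 7 \left(1 + 6\right)^{2}}{6 + \left(1 + 6\right)^{2}} = 3 \frac{1 + 42 + 7 \cdot 7^{2}}{6 + 7^{2}} = 3 \frac{1 + 42 + 7 \cdot 49}{6 + 49} = 3 \frac{1 + 42 + 343}{55} = 3 \cdot \frac{1}{55} \cdot 386 = 3 \cdot \frac{386}{55} = \frac{1158}{55}$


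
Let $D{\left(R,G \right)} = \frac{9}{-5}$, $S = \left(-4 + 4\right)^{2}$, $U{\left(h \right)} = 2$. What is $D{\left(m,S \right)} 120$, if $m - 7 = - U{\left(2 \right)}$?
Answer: $-216$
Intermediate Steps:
$m = 5$ ($m = 7 - 2 = 5$)
$S = 0$ ($S = 0^{2} = 0$)
$D{\left(R,G \right)} = - \frac{9}{5}$ ($D{\left(R,G \right)} = 9 \left(- \frac{1}{5}\right) = - \frac{9}{5}$)
$D{\left(m,S \right)} 120 = \left(- \frac{9}{5}\right) 120 = -216$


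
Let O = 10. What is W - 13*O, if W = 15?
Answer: -115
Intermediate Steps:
W - 13*O = 15 - 13*10 = 15 - 130 = -115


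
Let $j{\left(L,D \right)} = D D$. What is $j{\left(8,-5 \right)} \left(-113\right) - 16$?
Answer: $-2841$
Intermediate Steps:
$j{\left(L,D \right)} = D^{2}$
$j{\left(8,-5 \right)} \left(-113\right) - 16 = \left(-5\right)^{2} \left(-113\right) - 16 = 25 \left(-113\right) - 16 = -2825 - 16 = -2841$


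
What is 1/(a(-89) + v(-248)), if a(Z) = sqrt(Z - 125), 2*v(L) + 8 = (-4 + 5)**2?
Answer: -14/905 - 4*I*sqrt(214)/905 ≈ -0.01547 - 0.064657*I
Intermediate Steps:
v(L) = -7/2 (v(L) = -4 + (-4 + 5)**2/2 = -4 + (1/2)*1**2 = -4 + (1/2)*1 = -4 + 1/2 = -7/2)
a(Z) = sqrt(-125 + Z)
1/(a(-89) + v(-248)) = 1/(sqrt(-125 - 89) - 7/2) = 1/(sqrt(-214) - 7/2) = 1/(I*sqrt(214) - 7/2) = 1/(-7/2 + I*sqrt(214))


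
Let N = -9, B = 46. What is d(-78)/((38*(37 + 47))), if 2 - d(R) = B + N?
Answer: -5/456 ≈ -0.010965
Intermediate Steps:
d(R) = -35 (d(R) = 2 - (46 - 9) = 2 - 1*37 = 2 - 37 = -35)
d(-78)/((38*(37 + 47))) = -35*1/(38*(37 + 47)) = -35/(38*84) = -35/3192 = -35*1/3192 = -5/456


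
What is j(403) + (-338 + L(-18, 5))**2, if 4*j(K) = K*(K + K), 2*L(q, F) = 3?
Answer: 777747/4 ≈ 1.9444e+5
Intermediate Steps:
L(q, F) = 3/2 (L(q, F) = (1/2)*3 = 3/2)
j(K) = K**2/2 (j(K) = (K*(K + K))/4 = (K*(2*K))/4 = (2*K**2)/4 = K**2/2)
j(403) + (-338 + L(-18, 5))**2 = (1/2)*403**2 + (-338 + 3/2)**2 = (1/2)*162409 + (-673/2)**2 = 162409/2 + 452929/4 = 777747/4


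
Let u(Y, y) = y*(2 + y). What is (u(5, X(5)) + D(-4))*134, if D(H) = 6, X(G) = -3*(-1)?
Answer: 2814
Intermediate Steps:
X(G) = 3
(u(5, X(5)) + D(-4))*134 = (3*(2 + 3) + 6)*134 = (3*5 + 6)*134 = (15 + 6)*134 = 21*134 = 2814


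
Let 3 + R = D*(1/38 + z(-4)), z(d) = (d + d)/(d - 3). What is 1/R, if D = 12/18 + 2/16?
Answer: -336/697 ≈ -0.48207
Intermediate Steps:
z(d) = 2*d/(-3 + d) (z(d) = (2*d)/(-3 + d) = 2*d/(-3 + d))
D = 19/24 (D = 12*(1/18) + 2*(1/16) = ⅔ + ⅛ = 19/24 ≈ 0.79167)
R = -697/336 (R = -3 + 19*(1/38 + 2*(-4)/(-3 - 4))/24 = -3 + 19*(1/38 + 2*(-4)/(-7))/24 = -3 + 19*(1/38 + 2*(-4)*(-⅐))/24 = -3 + 19*(1/38 + 8/7)/24 = -3 + (19/24)*(311/266) = -3 + 311/336 = -697/336 ≈ -2.0744)
1/R = 1/(-697/336) = -336/697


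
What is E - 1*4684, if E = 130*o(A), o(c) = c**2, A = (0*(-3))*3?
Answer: -4684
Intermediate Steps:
A = 0 (A = 0*3 = 0)
E = 0 (E = 130*0**2 = 130*0 = 0)
E - 1*4684 = 0 - 1*4684 = 0 - 4684 = -4684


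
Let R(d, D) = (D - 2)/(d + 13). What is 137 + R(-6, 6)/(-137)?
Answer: 131379/959 ≈ 137.00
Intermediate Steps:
R(d, D) = (-2 + D)/(13 + d)
137 + R(-6, 6)/(-137) = 137 + ((-2 + 6)/(13 - 6))/(-137) = 137 - 4/(137*7) = 137 - 4/959 = 131379/959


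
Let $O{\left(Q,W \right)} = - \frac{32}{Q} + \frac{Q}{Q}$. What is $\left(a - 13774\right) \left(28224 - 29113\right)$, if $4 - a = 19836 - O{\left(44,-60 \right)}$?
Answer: $\frac{328630407}{11} \approx 2.9875 \cdot 10^{7}$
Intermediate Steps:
$O{\left(Q,W \right)} = 1 - \frac{32}{Q}$ ($O{\left(Q,W \right)} = - \frac{32}{Q} + 1 = 1 - \frac{32}{Q}$)
$a = - \frac{218149}{11}$ ($a = 4 - \left(19836 - \frac{-32 + 44}{44}\right) = 4 - \left(19836 - \frac{1}{44} \cdot 12\right) = 4 - \left(19836 - \frac{3}{11}\right) = 4 - \frac{218193}{11} = - \frac{218149}{11} \approx -19832.0$)
$\left(a - 13774\right) \left(28224 - 29113\right) = \left(- \frac{218149}{11} - 13774\right) \left(28224 - 29113\right) = \left(- \frac{369663}{11}\right) \left(-889\right) = \frac{328630407}{11}$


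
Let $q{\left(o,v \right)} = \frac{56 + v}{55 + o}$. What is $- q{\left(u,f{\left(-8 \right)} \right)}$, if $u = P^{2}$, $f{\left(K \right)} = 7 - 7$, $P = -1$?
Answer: $-1$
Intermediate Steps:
$f{\left(K \right)} = 0$
$u = 1$ ($u = \left(-1\right)^{2} = 1$)
$q{\left(o,v \right)} = \frac{56 + v}{55 + o}$
$- q{\left(u,f{\left(-8 \right)} \right)} = - \frac{56 + 0}{55 + 1} = - \frac{56}{56} = \left(-1\right) 1 = -1$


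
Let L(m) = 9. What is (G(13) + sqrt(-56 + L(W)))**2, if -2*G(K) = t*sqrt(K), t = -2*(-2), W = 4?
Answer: 5 - 4*I*sqrt(611) ≈ 5.0 - 98.874*I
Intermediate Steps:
t = 4
G(K) = -2*sqrt(K)
(G(13) + sqrt(-56 + L(W)))**2 = (-2*sqrt(13) + sqrt(-56 + 9))**2 = (-2*sqrt(13) + sqrt(-47))**2 = (-2*sqrt(13) + I*sqrt(47))**2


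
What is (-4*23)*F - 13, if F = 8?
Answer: -749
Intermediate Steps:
(-4*23)*F - 13 = -4*23*8 - 13 = -92*8 - 13 = -736 - 13 = -749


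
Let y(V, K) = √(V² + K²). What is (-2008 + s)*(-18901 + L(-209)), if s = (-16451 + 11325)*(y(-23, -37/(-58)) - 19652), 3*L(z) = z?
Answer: -1910993867776 + 729327280*√71237/87 ≈ -1.9088e+12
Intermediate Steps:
L(z) = z/3
y(V, K) = √(K² + V²)
s = 100736152 - 12815*√71237/29 (s = (-16451 + 11325)*(√((-37/(-58))² + (-23)²) - 19652) = -5126*(√((-37*(-1/58))² + 529) - 19652) = -5126*(√((37/58)² + 529) - 19652) = -5126*(√(1369/3364 + 529) - 19652) = -5126*(√(1780925/3364) - 19652) = -5126*(5*√71237/58 - 19652) = -5126*(-19652 + 5*√71237/58) = 100736152 - 12815*√71237/29 ≈ 1.0062e+8)
(-2008 + s)*(-18901 + L(-209)) = (-2008 + (100736152 - 12815*√71237/29))*(-18901 + (⅓)*(-209)) = (100734144 - 12815*√71237/29)*(-18901 - 209/3) = (100734144 - 12815*√71237/29)*(-56912/3) = -1910993867776 + 729327280*√71237/87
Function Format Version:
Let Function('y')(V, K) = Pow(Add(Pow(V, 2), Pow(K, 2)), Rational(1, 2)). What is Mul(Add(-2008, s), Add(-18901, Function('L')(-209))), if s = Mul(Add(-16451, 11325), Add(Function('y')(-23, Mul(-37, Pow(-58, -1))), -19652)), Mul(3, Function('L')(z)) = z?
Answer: Add(-1910993867776, Mul(Rational(729327280, 87), Pow(71237, Rational(1, 2)))) ≈ -1.9088e+12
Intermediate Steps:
Function('L')(z) = Mul(Rational(1, 3), z)
Function('y')(V, K) = Pow(Add(Pow(K, 2), Pow(V, 2)), Rational(1, 2))
s = Add(100736152, Mul(Rational(-12815, 29), Pow(71237, Rational(1, 2)))) (s = Mul(Add(-16451, 11325), Add(Pow(Add(Pow(Mul(-37, Pow(-58, -1)), 2), Pow(-23, 2)), Rational(1, 2)), -19652)) = Mul(-5126, Add(Pow(Add(Pow(Mul(-37, Rational(-1, 58)), 2), 529), Rational(1, 2)), -19652)) = Mul(-5126, Add(Pow(Add(Pow(Rational(37, 58), 2), 529), Rational(1, 2)), -19652)) = Mul(-5126, Add(Pow(Add(Rational(1369, 3364), 529), Rational(1, 2)), -19652)) = Mul(-5126, Add(Pow(Rational(1780925, 3364), Rational(1, 2)), -19652)) = Mul(-5126, Add(Mul(Rational(5, 58), Pow(71237, Rational(1, 2))), -19652)) = Mul(-5126, Add(-19652, Mul(Rational(5, 58), Pow(71237, Rational(1, 2))))) = Add(100736152, Mul(Rational(-12815, 29), Pow(71237, Rational(1, 2)))) ≈ 1.0062e+8)
Mul(Add(-2008, s), Add(-18901, Function('L')(-209))) = Mul(Add(-2008, Add(100736152, Mul(Rational(-12815, 29), Pow(71237, Rational(1, 2))))), Add(-18901, Mul(Rational(1, 3), -209))) = Mul(Add(100734144, Mul(Rational(-12815, 29), Pow(71237, Rational(1, 2)))), Add(-18901, Rational(-209, 3))) = Mul(Add(100734144, Mul(Rational(-12815, 29), Pow(71237, Rational(1, 2)))), Rational(-56912, 3)) = Add(-1910993867776, Mul(Rational(729327280, 87), Pow(71237, Rational(1, 2))))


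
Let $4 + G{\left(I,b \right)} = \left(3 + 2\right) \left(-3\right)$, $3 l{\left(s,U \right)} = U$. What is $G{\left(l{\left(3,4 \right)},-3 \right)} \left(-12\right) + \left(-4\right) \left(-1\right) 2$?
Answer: $236$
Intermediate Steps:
$l{\left(s,U \right)} = \frac{U}{3}$
$G{\left(I,b \right)} = -19$ ($G{\left(I,b \right)} = -4 + \left(3 + 2\right) \left(-3\right) = -4 + 5 \left(-3\right) = -4 - 15 = -19$)
$G{\left(l{\left(3,4 \right)},-3 \right)} \left(-12\right) + \left(-4\right) \left(-1\right) 2 = \left(-19\right) \left(-12\right) + \left(-4\right) \left(-1\right) 2 = 228 + 4 \cdot 2 = 228 + 8 = 236$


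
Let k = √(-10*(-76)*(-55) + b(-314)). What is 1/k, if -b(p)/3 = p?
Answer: -I*√40858/40858 ≈ -0.0049472*I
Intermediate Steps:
b(p) = -3*p
k = I*√40858 (k = √(-10*(-76)*(-55) - 3*(-314)) = √(760*(-55) + 942) = √(-41800 + 942) = √(-40858) = I*√40858 ≈ 202.13*I)
1/k = 1/(I*√40858) = -I*√40858/40858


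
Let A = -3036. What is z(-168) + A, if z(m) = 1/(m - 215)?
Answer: -1162789/383 ≈ -3036.0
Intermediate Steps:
z(m) = 1/(-215 + m)
z(-168) + A = 1/(-215 - 168) - 3036 = 1/(-383) - 3036 = -1/383 - 3036 = -1162789/383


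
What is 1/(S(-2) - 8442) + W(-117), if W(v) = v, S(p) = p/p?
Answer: -987598/8441 ≈ -117.00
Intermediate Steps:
S(p) = 1
1/(S(-2) - 8442) + W(-117) = 1/(1 - 8442) - 117 = 1/(-8441) - 117 = -1/8441 - 117 = -987598/8441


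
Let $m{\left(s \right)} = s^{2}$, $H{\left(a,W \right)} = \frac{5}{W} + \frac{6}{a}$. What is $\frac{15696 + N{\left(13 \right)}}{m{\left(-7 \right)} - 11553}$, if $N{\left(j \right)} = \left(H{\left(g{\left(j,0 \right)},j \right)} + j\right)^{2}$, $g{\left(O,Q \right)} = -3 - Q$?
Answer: $- \frac{167158}{121511} \approx -1.3757$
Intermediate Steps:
$N{\left(j \right)} = \left(-2 + j + \frac{5}{j}\right)^{2}$ ($N{\left(j \right)} = \left(\left(\frac{5}{j} + \frac{6}{-3 - 0}\right) + j\right)^{2} = \left(\left(\frac{5}{j} + \frac{6}{-3 + 0}\right) + j\right)^{2} = \left(\left(\frac{5}{j} + \frac{6}{-3}\right) + j\right)^{2} = \left(\left(\frac{5}{j} + 6 \left(- \frac{1}{3}\right)\right) + j\right)^{2} = \left(\left(\frac{5}{j} - 2\right) + j\right)^{2} = \left(\left(-2 + \frac{5}{j}\right) + j\right)^{2} = \left(-2 + j + \frac{5}{j}\right)^{2}$)
$\frac{15696 + N{\left(13 \right)}}{m{\left(-7 \right)} - 11553} = \frac{15696 + \frac{\left(5 + 13 \left(-2 + 13\right)\right)^{2}}{169}}{\left(-7\right)^{2} - 11553} = \frac{15696 + \frac{\left(5 + 13 \cdot 11\right)^{2}}{169}}{49 - 11553} = \frac{15696 + \frac{\left(5 + 143\right)^{2}}{169}}{-11504} = \left(15696 + \frac{148^{2}}{169}\right) \left(- \frac{1}{11504}\right) = \left(15696 + \frac{1}{169} \cdot 21904\right) \left(- \frac{1}{11504}\right) = \left(15696 + \frac{21904}{169}\right) \left(- \frac{1}{11504}\right) = \frac{2674528}{169} \left(- \frac{1}{11504}\right) = - \frac{167158}{121511}$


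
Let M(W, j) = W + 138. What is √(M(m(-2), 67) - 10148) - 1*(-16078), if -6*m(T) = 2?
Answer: 16078 + I*√90093/3 ≈ 16078.0 + 100.05*I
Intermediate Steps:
m(T) = -⅓ (m(T) = -⅙*2 = -⅓)
M(W, j) = 138 + W
√(M(m(-2), 67) - 10148) - 1*(-16078) = √((138 - ⅓) - 10148) - 1*(-16078) = √(413/3 - 10148) + 16078 = √(-30031/3) + 16078 = I*√90093/3 + 16078 = 16078 + I*√90093/3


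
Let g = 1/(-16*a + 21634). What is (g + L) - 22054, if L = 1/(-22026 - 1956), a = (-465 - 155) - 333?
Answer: -1625571163633/73708677 ≈ -22054.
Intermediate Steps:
a = -953 (a = -620 - 333 = -953)
L = -1/23982 (L = 1/(-23982) = -1/23982 ≈ -4.1698e-5)
g = 1/36882 (g = 1/(-16*(-953) + 21634) = 1/(15248 + 21634) = 1/36882 ≈ 2.7114e-5)
(g + L) - 22054 = (1/36882 - 1/23982) - 22054 = -1075/73708677 - 22054 = -1625571163633/73708677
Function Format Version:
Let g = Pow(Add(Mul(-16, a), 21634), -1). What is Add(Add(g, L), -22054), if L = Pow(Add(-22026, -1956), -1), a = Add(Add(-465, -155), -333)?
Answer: Rational(-1625571163633, 73708677) ≈ -22054.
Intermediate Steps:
a = -953 (a = Add(-620, -333) = -953)
L = Rational(-1, 23982) (L = Pow(-23982, -1) = Rational(-1, 23982) ≈ -4.1698e-5)
g = Rational(1, 36882) (g = Pow(Add(Mul(-16, -953), 21634), -1) = Pow(Add(15248, 21634), -1) = Pow(36882, -1) = Rational(1, 36882) ≈ 2.7114e-5)
Add(Add(g, L), -22054) = Add(Add(Rational(1, 36882), Rational(-1, 23982)), -22054) = Add(Rational(-1075, 73708677), -22054) = Rational(-1625571163633, 73708677)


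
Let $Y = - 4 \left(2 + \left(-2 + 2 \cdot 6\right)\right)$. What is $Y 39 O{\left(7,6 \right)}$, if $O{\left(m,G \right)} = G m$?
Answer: $-78624$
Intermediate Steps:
$Y = -48$ ($Y = - 4 \left(2 + \left(-2 + 12\right)\right) = - 4 \left(2 + 10\right) = \left(-4\right) 12 = -48$)
$Y 39 O{\left(7,6 \right)} = \left(-48\right) 39 \cdot 6 \cdot 7 = \left(-1872\right) 42 = -78624$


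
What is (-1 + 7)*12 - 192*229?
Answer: -43896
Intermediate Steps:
(-1 + 7)*12 - 192*229 = 6*12 - 43968 = 72 - 43968 = -43896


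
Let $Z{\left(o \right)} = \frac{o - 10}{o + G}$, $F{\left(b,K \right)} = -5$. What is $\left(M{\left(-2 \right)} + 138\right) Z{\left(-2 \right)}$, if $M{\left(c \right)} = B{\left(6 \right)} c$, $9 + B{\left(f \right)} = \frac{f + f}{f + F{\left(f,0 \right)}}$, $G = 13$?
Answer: $-144$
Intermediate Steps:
$B{\left(f \right)} = -9 + \frac{2 f}{-5 + f}$ ($B{\left(f \right)} = -9 + \frac{f + f}{f - 5} = -9 + \frac{2 f}{-5 + f}$)
$M{\left(c \right)} = 3 c$ ($M{\left(c \right)} = \frac{45 - 42}{-5 + 6} c = \frac{45 - 42}{1} c = 1 \cdot 3 c = 3 c$)
$Z{\left(o \right)} = \frac{-10 + o}{13 + o}$ ($Z{\left(o \right)} = \frac{o - 10}{o + 13} = \frac{-10 + o}{13 + o}$)
$\left(M{\left(-2 \right)} + 138\right) Z{\left(-2 \right)} = \left(3 \left(-2\right) + 138\right) \frac{-10 - 2}{13 - 2} = \left(-6 + 138\right) \frac{1}{11} \left(-12\right) = 132 \cdot \frac{1}{11} \left(-12\right) = 132 \left(- \frac{12}{11}\right) = -144$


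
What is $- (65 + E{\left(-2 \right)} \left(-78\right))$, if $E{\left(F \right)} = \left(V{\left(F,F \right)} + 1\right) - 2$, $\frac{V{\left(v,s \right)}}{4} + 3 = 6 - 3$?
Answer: $-143$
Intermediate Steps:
$V{\left(v,s \right)} = 0$ ($V{\left(v,s \right)} = -12 + 4 \left(6 - 3\right) = -12 + 4 \cdot 3 = -12 + 12 = 0$)
$E{\left(F \right)} = -1$ ($E{\left(F \right)} = \left(0 + 1\right) - 2 = 1 - 2 = -1$)
$- (65 + E{\left(-2 \right)} \left(-78\right)) = - (65 - -78) = - (65 + 78) = \left(-1\right) 143 = -143$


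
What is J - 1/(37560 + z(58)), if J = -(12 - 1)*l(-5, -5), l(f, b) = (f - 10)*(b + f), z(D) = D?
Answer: -62069701/37618 ≈ -1650.0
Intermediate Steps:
l(f, b) = (-10 + f)*(b + f)
J = -1650 (J = -(12 - 1)*((-5)**2 - 10*(-5) - 10*(-5) - 5*(-5)) = -11*(25 + 50 + 50 + 25) = -11*150 = -1*1650 = -1650)
J - 1/(37560 + z(58)) = -1650 - 1/(37560 + 58) = -1650 - 1/37618 = -62069701/37618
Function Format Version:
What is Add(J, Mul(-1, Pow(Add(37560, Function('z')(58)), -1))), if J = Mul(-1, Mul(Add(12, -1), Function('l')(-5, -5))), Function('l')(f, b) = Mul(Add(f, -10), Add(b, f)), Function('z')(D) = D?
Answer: Rational(-62069701, 37618) ≈ -1650.0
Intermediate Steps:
Function('l')(f, b) = Mul(Add(-10, f), Add(b, f))
J = -1650 (J = Mul(-1, Mul(Add(12, -1), Add(Pow(-5, 2), Mul(-10, -5), Mul(-10, -5), Mul(-5, -5)))) = Mul(-1, Mul(11, Add(25, 50, 50, 25))) = Mul(-1, Mul(11, 150)) = Mul(-1, 1650) = -1650)
Add(J, Mul(-1, Pow(Add(37560, Function('z')(58)), -1))) = Add(-1650, Mul(-1, Pow(Add(37560, 58), -1))) = Add(-1650, Mul(-1, Pow(37618, -1))) = Add(-1650, Mul(-1, Rational(1, 37618))) = Add(-1650, Rational(-1, 37618)) = Rational(-62069701, 37618)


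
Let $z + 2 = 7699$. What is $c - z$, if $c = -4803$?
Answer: $-12500$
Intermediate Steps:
$z = 7697$ ($z = -2 + 7699 = 7697$)
$c - z = -4803 - 7697 = -12500$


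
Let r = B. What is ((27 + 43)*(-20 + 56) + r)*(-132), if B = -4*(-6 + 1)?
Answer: -335280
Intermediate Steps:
B = 20 (B = -4*(-5) = 20)
r = 20
((27 + 43)*(-20 + 56) + r)*(-132) = ((27 + 43)*(-20 + 56) + 20)*(-132) = (70*36 + 20)*(-132) = (2520 + 20)*(-132) = 2540*(-132) = -335280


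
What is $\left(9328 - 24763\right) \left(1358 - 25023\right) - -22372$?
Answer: $365291647$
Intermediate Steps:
$\left(9328 - 24763\right) \left(1358 - 25023\right) - -22372 = \left(-15435\right) \left(-23665\right) + 22372 = 365269275 + 22372 = 365291647$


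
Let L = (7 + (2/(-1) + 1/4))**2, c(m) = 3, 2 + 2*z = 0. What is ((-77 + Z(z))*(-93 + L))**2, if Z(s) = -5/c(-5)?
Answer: 423989281/16 ≈ 2.6499e+7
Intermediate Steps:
z = -1 (z = -1 + (1/2)*0 = -1 + 0 = -1)
Z(s) = -5/3
L = 441/16 (L = (7 + (2*(-1) + 1*(1/4)))**2 = (7 + (-2 + 1/4))**2 = (7 - 7/4)**2 = (21/4)**2 = 441/16 ≈ 27.563)
((-77 + Z(z))*(-93 + L))**2 = ((-77 - 5/3)*(-93 + 441/16))**2 = (-236/3*(-1047/16))**2 = (20591/4)**2 = 423989281/16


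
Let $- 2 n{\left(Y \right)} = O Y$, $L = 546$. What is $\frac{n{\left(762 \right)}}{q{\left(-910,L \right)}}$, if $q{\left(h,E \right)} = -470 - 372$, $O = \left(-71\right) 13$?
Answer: $- \frac{351663}{842} \approx -417.65$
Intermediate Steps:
$O = -923$
$q{\left(h,E \right)} = -842$
$n{\left(Y \right)} = \frac{923 Y}{2}$ ($n{\left(Y \right)} = - \frac{\left(-923\right) Y}{2} = \frac{923 Y}{2}$)
$\frac{n{\left(762 \right)}}{q{\left(-910,L \right)}} = \frac{\frac{923}{2} \cdot 762}{-842} = 351663 \left(- \frac{1}{842}\right) = - \frac{351663}{842}$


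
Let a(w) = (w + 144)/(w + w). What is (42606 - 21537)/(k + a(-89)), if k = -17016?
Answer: -3750282/3028903 ≈ -1.2382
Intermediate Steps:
a(w) = (144 + w)/(2*w) (a(w) = (144 + w)/((2*w)) = (144 + w)*(1/(2*w)) = (144 + w)/(2*w))
(42606 - 21537)/(k + a(-89)) = (42606 - 21537)/(-17016 + (½)*(144 - 89)/(-89)) = 21069/(-17016 + (½)*(-1/89)*55) = 21069/(-17016 - 55/178) = 21069/(-3028903/178) = 21069*(-178/3028903) = -3750282/3028903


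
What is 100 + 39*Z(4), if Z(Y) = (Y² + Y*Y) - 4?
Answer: 1192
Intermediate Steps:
Z(Y) = -4 + 2*Y² (Z(Y) = (Y² + Y²) - 4 = 2*Y² - 4 = -4 + 2*Y²)
100 + 39*Z(4) = 100 + 39*(-4 + 2*4²) = 100 + 39*(-4 + 2*16) = 100 + 39*(-4 + 32) = 100 + 39*28 = 100 + 1092 = 1192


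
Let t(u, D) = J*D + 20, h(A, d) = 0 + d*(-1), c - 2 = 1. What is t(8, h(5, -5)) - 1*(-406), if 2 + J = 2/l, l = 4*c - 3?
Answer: 3754/9 ≈ 417.11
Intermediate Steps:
c = 3 (c = 2 + 1 = 3)
l = 9 (l = 4*3 - 3 = 12 - 3 = 9)
J = -16/9 (J = -2 + 2/9 = -16/9 ≈ -1.7778)
h(A, d) = -d (h(A, d) = 0 - d = -d)
t(u, D) = 20 - 16*D/9 (t(u, D) = -16*D/9 + 20 = 20 - 16*D/9)
t(8, h(5, -5)) - 1*(-406) = (20 - (-16)*(-5)/9) - 1*(-406) = (20 - 16/9*5) + 406 = (20 - 80/9) + 406 = 100/9 + 406 = 3754/9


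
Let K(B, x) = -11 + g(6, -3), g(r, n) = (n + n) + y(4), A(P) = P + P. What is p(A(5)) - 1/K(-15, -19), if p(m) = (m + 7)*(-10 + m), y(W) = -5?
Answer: 1/22 ≈ 0.045455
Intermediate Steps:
A(P) = 2*P
g(r, n) = -5 + 2*n (g(r, n) = (n + n) - 5 = 2*n - 5 = -5 + 2*n)
p(m) = (-10 + m)*(7 + m) (p(m) = (7 + m)*(-10 + m) = (-10 + m)*(7 + m))
K(B, x) = -22 (K(B, x) = -11 + (-5 + 2*(-3)) = -11 + (-5 - 6) = -11 - 11 = -22)
p(A(5)) - 1/K(-15, -19) = (-70 + (2*5)² - 6*5) - 1/(-22) = (-70 + 10² - 3*10) - 1*(-1/22) = (-70 + 100 - 30) + 1/22 = 0 + 1/22 = 1/22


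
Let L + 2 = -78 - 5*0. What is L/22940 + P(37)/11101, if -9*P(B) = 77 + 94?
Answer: -66197/12732847 ≈ -0.0051989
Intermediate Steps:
P(B) = -19 (P(B) = -(77 + 94)/9 = -⅑*171 = -19)
L = -80 (L = -2 + (-78 - 5*0) = -2 + (-78 + 0) = -2 - 78 = -80)
L/22940 + P(37)/11101 = -80/22940 - 19/11101 = -80*1/22940 - 19*1/11101 = -4/1147 - 19/11101 = -66197/12732847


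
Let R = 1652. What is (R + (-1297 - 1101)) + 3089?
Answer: 2343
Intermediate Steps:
(R + (-1297 - 1101)) + 3089 = (1652 + (-1297 - 1101)) + 3089 = (1652 - 2398) + 3089 = -746 + 3089 = 2343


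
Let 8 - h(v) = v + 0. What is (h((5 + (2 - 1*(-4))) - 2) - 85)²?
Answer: 7396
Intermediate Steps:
h(v) = 8 - v (h(v) = 8 - (v + 0) = 8 - v)
(h((5 + (2 - 1*(-4))) - 2) - 85)² = ((8 - ((5 + (2 - 1*(-4))) - 2)) - 85)² = ((8 - ((5 + (2 + 4)) - 2)) - 85)² = ((8 - ((5 + 6) - 2)) - 85)² = ((8 - (11 - 2)) - 85)² = ((8 - 1*9) - 85)² = ((8 - 9) - 85)² = (-1 - 85)² = (-86)² = 7396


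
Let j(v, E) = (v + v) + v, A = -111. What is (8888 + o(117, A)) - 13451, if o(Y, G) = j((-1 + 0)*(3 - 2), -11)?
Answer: -4566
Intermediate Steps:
j(v, E) = 3*v (j(v, E) = 2*v + v = 3*v)
o(Y, G) = -3 (o(Y, G) = 3*((-1 + 0)*(3 - 2)) = 3*(-1*1) = 3*(-1) = -3)
(8888 + o(117, A)) - 13451 = (8888 - 3) - 13451 = 8885 - 13451 = -4566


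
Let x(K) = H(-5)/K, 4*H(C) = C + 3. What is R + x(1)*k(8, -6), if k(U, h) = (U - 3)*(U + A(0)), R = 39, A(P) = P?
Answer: 19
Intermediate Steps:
H(C) = ¾ + C/4 (H(C) = (C + 3)/4 = (3 + C)/4 = ¾ + C/4)
k(U, h) = U*(-3 + U) (k(U, h) = (U - 3)*(U + 0) = (-3 + U)*U = U*(-3 + U))
x(K) = -1/(2*K) (x(K) = (¾ + (¼)*(-5))/K = (¾ - 5/4)/K = -1/(2*K))
R + x(1)*k(8, -6) = 39 + (-½/1)*(8*(-3 + 8)) = 39 + (-½*1)*(8*5) = 39 - ½*40 = 39 - 20 = 19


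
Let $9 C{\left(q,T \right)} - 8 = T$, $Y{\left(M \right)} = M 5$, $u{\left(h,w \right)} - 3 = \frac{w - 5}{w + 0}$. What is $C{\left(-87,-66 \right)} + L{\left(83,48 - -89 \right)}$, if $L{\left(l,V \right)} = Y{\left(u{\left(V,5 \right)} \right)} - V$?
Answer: $- \frac{1156}{9} \approx -128.44$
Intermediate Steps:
$u{\left(h,w \right)} = 3 + \frac{-5 + w}{w}$ ($u{\left(h,w \right)} = 3 + \frac{w - 5}{w + 0} = 3 + \frac{-5 + w}{w}$)
$Y{\left(M \right)} = 5 M$
$C{\left(q,T \right)} = \frac{8}{9} + \frac{T}{9}$
$L{\left(l,V \right)} = 15 - V$ ($L{\left(l,V \right)} = 5 \left(4 - \frac{5}{5}\right) - V = 5 \left(4 - 1\right) - V = 5 \cdot 3 - V = 15 - V$)
$C{\left(-87,-66 \right)} + L{\left(83,48 - -89 \right)} = \left(\frac{8}{9} + \frac{1}{9} \left(-66\right)\right) - \left(33 + 89\right) = \left(\frac{8}{9} - \frac{22}{3}\right) + \left(15 - \left(48 + 89\right)\right) = - \frac{58}{9} + \left(15 - 137\right) = - \frac{58}{9} - 122 = - \frac{1156}{9}$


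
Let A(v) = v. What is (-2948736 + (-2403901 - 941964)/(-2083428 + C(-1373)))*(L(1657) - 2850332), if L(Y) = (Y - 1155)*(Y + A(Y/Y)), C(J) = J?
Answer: 12405802631214728736/2084801 ≈ 5.9506e+12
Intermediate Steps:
L(Y) = (1 + Y)*(-1155 + Y) (L(Y) = (Y - 1155)*(Y + Y/Y) = (-1155 + Y)*(Y + 1) = (-1155 + Y)*(1 + Y) = (1 + Y)*(-1155 + Y))
(-2948736 + (-2403901 - 941964)/(-2083428 + C(-1373)))*(L(1657) - 2850332) = (-2948736 + (-2403901 - 941964)/(-2083428 - 1373))*((-1155 + 1657² - 1154*1657) - 2850332) = (-2948736 - 3345865/(-2084801))*((-1155 + 2745649 - 1912178) - 2850332) = (-2948736 - 3345865*(-1/2084801))*(832316 - 2850332) = (-2948736 + 3345865/2084801)*(-2018016) = -6147524415671/2084801*(-2018016) = 12405802631214728736/2084801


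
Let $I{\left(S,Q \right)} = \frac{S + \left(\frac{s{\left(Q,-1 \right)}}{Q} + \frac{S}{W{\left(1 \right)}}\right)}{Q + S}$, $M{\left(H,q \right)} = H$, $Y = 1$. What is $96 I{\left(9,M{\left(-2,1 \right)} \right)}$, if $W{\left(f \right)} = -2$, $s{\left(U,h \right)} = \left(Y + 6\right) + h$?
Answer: $\frac{144}{7} \approx 20.571$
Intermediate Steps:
$s{\left(U,h \right)} = 7 + h$ ($s{\left(U,h \right)} = \left(1 + 6\right) + h = 7 + h$)
$I{\left(S,Q \right)} = \frac{\frac{S}{2} + \frac{6}{Q}}{Q + S}$ ($I{\left(S,Q \right)} = \frac{S + \left(\frac{7 - 1}{Q} + \frac{S}{-2}\right)}{Q + S} = \frac{S + \left(\frac{6}{Q} + S \left(- \frac{1}{2}\right)\right)}{Q + S} = \frac{S - \left(\frac{S}{2} - \frac{6}{Q}\right)}{Q + S} = \frac{\frac{S}{2} + \frac{6}{Q}}{Q + S}$)
$96 I{\left(9,M{\left(-2,1 \right)} \right)} = 96 \frac{12 - 18}{2 \left(-2\right) \left(-2 + 9\right)} = 96 \cdot \frac{1}{2} \left(- \frac{1}{2}\right) \frac{1}{7} \left(12 - 18\right) = 96 \cdot \frac{1}{2} \left(- \frac{1}{2}\right) \frac{1}{7} \left(-6\right) = 96 \cdot \frac{3}{14} = \frac{144}{7}$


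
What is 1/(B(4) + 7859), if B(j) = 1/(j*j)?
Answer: 16/125745 ≈ 0.00012724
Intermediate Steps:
B(j) = j⁻²
1/(B(4) + 7859) = 1/(4⁻² + 7859) = 1/(1/16 + 7859) = 1/(125745/16) = 16/125745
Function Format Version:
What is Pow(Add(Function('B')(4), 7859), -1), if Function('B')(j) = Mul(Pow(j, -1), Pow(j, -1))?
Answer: Rational(16, 125745) ≈ 0.00012724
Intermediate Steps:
Function('B')(j) = Pow(j, -2)
Pow(Add(Function('B')(4), 7859), -1) = Pow(Add(Pow(4, -2), 7859), -1) = Pow(Add(Rational(1, 16), 7859), -1) = Pow(Rational(125745, 16), -1) = Rational(16, 125745)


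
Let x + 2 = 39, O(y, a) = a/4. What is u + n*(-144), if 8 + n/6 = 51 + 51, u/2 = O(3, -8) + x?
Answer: -81146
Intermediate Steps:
O(y, a) = a/4 (O(y, a) = a*(1/4) = a/4)
x = 37 (x = -2 + 39 = 37)
u = 70 (u = 2*((1/4)*(-8) + 37) = 2*(-2 + 37) = 2*35 = 70)
n = 564 (n = -48 + 6*(51 + 51) = -48 + 6*102 = -48 + 612 = 564)
u + n*(-144) = 70 + 564*(-144) = 70 - 81216 = -81146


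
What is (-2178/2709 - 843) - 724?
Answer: -471909/301 ≈ -1567.8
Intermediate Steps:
(-2178/2709 - 843) - 724 = (-2178*1/2709 - 843) - 724 = (-242/301 - 843) - 724 = -253985/301 - 724 = -471909/301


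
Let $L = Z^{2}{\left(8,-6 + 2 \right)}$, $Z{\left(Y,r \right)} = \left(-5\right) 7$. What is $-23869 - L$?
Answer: $-25094$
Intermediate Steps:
$Z{\left(Y,r \right)} = -35$
$L = 1225$ ($L = \left(-35\right)^{2} = 1225$)
$-23869 - L = -23869 - 1225 = -25094$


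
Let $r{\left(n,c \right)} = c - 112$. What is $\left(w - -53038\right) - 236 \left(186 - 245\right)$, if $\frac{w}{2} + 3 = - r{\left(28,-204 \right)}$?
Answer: $67588$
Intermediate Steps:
$r{\left(n,c \right)} = -112 + c$ ($r{\left(n,c \right)} = c - 112 = -112 + c$)
$w = 626$ ($w = -6 + 2 \left(- (-112 - 204)\right) = -6 + 2 \left(\left(-1\right) \left(-316\right)\right) = -6 + 2 \cdot 316 = -6 + 632 = 626$)
$\left(w - -53038\right) - 236 \left(186 - 245\right) = \left(626 - -53038\right) - 236 \left(186 - 245\right) = \left(626 + 53038\right) - 236 \left(-59\right) = 53664 - -13924 = 53664 + 13924 = 67588$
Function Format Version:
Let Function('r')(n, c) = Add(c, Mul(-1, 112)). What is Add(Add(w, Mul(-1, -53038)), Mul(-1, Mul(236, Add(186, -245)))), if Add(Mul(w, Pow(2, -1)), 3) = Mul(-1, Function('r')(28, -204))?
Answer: 67588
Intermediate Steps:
Function('r')(n, c) = Add(-112, c) (Function('r')(n, c) = Add(c, -112) = Add(-112, c))
w = 626 (w = Add(-6, Mul(2, Mul(-1, Add(-112, -204)))) = Add(-6, Mul(2, Mul(-1, -316))) = Add(-6, Mul(2, 316)) = Add(-6, 632) = 626)
Add(Add(w, Mul(-1, -53038)), Mul(-1, Mul(236, Add(186, -245)))) = Add(Add(626, Mul(-1, -53038)), Mul(-1, Mul(236, Add(186, -245)))) = Add(Add(626, 53038), Mul(-1, Mul(236, -59))) = Add(53664, Mul(-1, -13924)) = Add(53664, 13924) = 67588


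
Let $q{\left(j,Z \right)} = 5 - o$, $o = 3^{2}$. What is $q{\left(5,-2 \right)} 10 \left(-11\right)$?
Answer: $440$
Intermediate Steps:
$o = 9$
$q{\left(j,Z \right)} = -4$ ($q{\left(j,Z \right)} = 5 - 9 = -4$)
$q{\left(5,-2 \right)} 10 \left(-11\right) = \left(-4\right) 10 \left(-11\right) = \left(-40\right) \left(-11\right) = 440$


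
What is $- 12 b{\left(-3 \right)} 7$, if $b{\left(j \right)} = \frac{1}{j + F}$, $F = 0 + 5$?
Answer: $-42$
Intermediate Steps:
$F = 5$
$b{\left(j \right)} = \frac{1}{5 + j}$ ($b{\left(j \right)} = \frac{1}{j + 5} = \frac{1}{5 + j}$)
$- 12 b{\left(-3 \right)} 7 = - \frac{12}{5 - 3} \cdot 7 = - \frac{12}{2} \cdot 7 = \left(-12\right) \frac{1}{2} \cdot 7 = \left(-6\right) 7 = -42$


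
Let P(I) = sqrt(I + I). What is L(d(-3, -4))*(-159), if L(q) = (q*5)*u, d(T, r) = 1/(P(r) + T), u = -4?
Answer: -9540/17 - 6360*I*sqrt(2)/17 ≈ -561.18 - 529.08*I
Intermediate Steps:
P(I) = sqrt(2)*sqrt(I) (P(I) = sqrt(2*I) = sqrt(2)*sqrt(I))
d(T, r) = 1/(T + sqrt(2)*sqrt(r)) (d(T, r) = 1/(sqrt(2)*sqrt(r) + T) = 1/(T + sqrt(2)*sqrt(r)))
L(q) = -20*q (L(q) = (q*5)*(-4) = (5*q)*(-4) = -20*q)
L(d(-3, -4))*(-159) = -20/(-3 + sqrt(2)*sqrt(-4))*(-159) = -20/(-3 + sqrt(2)*(2*I))*(-159) = -20/(-3 + 2*I*sqrt(2))*(-159) = 3180/(-3 + 2*I*sqrt(2))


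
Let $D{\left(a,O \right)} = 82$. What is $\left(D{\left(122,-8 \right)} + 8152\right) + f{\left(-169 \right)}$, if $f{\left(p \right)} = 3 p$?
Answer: $7727$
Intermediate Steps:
$\left(D{\left(122,-8 \right)} + 8152\right) + f{\left(-169 \right)} = \left(82 + 8152\right) + 3 \left(-169\right) = 8234 - 507 = 7727$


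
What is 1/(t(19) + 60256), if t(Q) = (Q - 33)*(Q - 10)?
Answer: 1/60130 ≈ 1.6631e-5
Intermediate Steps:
t(Q) = (-33 + Q)*(-10 + Q)
1/(t(19) + 60256) = 1/((330 + 19² - 43*19) + 60256) = 1/((330 + 361 - 817) + 60256) = 1/(-126 + 60256) = 1/60130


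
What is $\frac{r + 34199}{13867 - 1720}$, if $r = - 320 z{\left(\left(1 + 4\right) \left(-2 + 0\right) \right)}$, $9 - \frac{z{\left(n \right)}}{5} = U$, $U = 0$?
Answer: $\frac{19799}{12147} \approx 1.6299$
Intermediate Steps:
$z{\left(n \right)} = 45$ ($z{\left(n \right)} = 45 - 0 = 45 + 0 = 45$)
$r = -14400$ ($r = \left(-320\right) 45 = -14400$)
$\frac{r + 34199}{13867 - 1720} = \frac{-14400 + 34199}{13867 - 1720} = \frac{19799}{12147}$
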